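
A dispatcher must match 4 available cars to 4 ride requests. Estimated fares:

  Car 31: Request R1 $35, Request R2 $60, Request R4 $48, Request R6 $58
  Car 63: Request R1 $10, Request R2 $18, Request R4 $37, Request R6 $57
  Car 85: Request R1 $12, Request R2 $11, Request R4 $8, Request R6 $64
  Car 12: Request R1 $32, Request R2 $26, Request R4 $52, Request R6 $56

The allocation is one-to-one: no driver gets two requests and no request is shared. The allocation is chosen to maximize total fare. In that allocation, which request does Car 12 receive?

Optimal: Car 31→Request R2 ($60), Car 63→Request R4 ($37), Car 85→Request R6 ($64), Car 12→Request R1 ($32) — total 60+37+64+32 = $193.
Max-entry greedy (repeatedly take the single best remaining cell) gives $186, worse by 7.
Car 12's own top request is Request R6 ($56), but forcing Car 12→Request R6 and reassigning the rest optimally gives only $165 — worse by 28.

Car 12 receives Request R1.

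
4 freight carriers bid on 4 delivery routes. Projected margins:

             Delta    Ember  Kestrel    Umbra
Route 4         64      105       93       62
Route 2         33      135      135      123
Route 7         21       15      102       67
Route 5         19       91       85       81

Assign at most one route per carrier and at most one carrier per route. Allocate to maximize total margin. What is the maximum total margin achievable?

Max total: $382k

Optimal: Delta→Route 4 ($64k), Ember→Route 2 ($135k), Kestrel→Route 7 ($102k), Umbra→Route 5 ($81k) — total 64+135+102+81 = $382k.
Column-greedy (each route in turn goes to its best remaining carrier) gives $326k, worse by 56.
Swapping Ember↔Kestrel (Ember→Route 7 $15k, Kestrel→Route 2 $135k) loses 87.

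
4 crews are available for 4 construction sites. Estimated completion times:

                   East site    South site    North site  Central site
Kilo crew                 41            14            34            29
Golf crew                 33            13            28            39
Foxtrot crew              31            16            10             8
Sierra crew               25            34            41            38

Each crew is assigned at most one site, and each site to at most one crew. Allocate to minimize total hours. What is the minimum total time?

Minimum total: 75 hours

This is a one-to-one assignment (minimum-cost bipartite matching).
Optimal: Kilo crew→South site (14 hours), Golf crew→North site (28 hours), Foxtrot crew→Central site (8 hours), Sierra crew→East site (25 hours) — total 14+28+8+25 = 75 hours.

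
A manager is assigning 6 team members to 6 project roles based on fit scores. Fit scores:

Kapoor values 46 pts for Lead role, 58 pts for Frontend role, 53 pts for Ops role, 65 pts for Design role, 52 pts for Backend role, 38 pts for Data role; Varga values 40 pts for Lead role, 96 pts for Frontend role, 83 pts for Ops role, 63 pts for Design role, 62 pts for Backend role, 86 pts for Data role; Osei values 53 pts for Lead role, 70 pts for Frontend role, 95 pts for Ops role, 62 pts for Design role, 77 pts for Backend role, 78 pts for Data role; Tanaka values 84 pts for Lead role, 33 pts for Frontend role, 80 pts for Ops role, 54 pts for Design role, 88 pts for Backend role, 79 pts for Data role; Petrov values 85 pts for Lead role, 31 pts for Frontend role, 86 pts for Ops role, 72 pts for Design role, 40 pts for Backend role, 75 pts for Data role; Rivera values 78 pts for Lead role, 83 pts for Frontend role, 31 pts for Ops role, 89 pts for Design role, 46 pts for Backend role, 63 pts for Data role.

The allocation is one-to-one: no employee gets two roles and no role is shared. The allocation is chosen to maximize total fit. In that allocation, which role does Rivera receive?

Rivera receives Frontend role.

Optimal: Kapoor→Design role (65 pts), Varga→Data role (86 pts), Osei→Ops role (95 pts), Tanaka→Backend role (88 pts), Petrov→Lead role (85 pts), Rivera→Frontend role (83 pts) — total 65+86+95+88+85+83 = 502 pts.
Next-best assignment: Kapoor→Frontend role, Varga→Data role, Osei→Ops role, Tanaka→Backend role, Petrov→Lead role, Rivera→Design role = 501 pts.
Rivera's own top role is Design role (89 pts), but forcing Rivera→Design role and reassigning the rest optimally gives only 501 pts — worse by 1.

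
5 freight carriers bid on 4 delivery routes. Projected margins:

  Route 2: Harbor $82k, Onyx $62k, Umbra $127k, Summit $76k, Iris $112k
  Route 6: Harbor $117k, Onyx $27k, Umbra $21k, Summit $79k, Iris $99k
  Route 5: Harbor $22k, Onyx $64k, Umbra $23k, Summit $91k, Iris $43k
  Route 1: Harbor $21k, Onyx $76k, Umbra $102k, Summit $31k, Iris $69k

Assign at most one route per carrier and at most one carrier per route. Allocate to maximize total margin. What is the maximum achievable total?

Max total: $422k

Optimal: Iris→Route 2 ($112k), Harbor→Route 6 ($117k), Summit→Route 5 ($91k), Umbra→Route 1 ($102k) — total 112+117+91+102 = $422k.
Next-best assignment: Umbra→Route 2, Harbor→Route 6, Summit→Route 5, Onyx→Route 1 = $411k.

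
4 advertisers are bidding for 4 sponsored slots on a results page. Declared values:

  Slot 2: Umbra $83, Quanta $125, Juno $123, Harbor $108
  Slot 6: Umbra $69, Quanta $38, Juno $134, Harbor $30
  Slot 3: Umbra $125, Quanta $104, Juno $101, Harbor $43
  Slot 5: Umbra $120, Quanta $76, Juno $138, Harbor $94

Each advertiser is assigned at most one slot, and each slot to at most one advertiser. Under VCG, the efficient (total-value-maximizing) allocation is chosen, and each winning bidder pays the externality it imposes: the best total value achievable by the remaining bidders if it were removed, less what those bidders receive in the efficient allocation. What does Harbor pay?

Harbor pays $4.

Efficient allocation: Umbra→Slot 3 ($125), Quanta→Slot 2 ($125), Juno→Slot 6 ($134), Harbor→Slot 5 ($94); total welfare W = $478.
Harbor receives Slot 5 at value $94, so the others get W − 94 = $384.
Without Harbor: best allocation of the remaining 3 bidders over all 4 slots is Umbra→Slot 3 ($125), Quanta→Slot 2 ($125), Juno→Slot 5 ($138), total $388.
VCG payment = (others' best without Harbor) − (others' welfare with Harbor) = 388 − 384 = $4.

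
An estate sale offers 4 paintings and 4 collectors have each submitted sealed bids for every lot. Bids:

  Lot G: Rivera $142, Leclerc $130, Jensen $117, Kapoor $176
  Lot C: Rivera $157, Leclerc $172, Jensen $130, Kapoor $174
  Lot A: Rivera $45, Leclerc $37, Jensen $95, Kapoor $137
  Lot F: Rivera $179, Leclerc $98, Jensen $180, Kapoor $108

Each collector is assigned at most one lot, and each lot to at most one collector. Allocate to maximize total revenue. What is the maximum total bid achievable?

Max total: $631

Treat this as an assignment problem: match each collector to one lot.
Optimal: Rivera→Lot G ($142), Leclerc→Lot C ($172), Jensen→Lot F ($180), Kapoor→Lot A ($137) — total 142+172+180+137 = $631.
Row-greedy (each collector in turn takes its best remaining lot) gives $605, worse by 26.
Next-best assignment: Rivera→Lot F, Leclerc→Lot C, Jensen→Lot A, Kapoor→Lot G = $622.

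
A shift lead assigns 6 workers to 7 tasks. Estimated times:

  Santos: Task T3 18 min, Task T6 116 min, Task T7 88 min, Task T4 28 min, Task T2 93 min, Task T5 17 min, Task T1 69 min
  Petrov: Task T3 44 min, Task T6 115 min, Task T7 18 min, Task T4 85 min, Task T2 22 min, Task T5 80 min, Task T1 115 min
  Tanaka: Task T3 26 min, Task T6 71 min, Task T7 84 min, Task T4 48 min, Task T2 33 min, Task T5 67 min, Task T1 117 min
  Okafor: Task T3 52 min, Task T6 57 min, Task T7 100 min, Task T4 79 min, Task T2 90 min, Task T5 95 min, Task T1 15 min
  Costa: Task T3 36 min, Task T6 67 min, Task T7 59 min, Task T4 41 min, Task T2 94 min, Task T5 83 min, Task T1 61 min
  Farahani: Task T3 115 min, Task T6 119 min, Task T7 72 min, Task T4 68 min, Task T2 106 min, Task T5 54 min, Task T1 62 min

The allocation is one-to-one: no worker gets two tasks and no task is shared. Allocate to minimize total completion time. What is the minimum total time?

Optimal: Santos→Task T3 (18 min), Petrov→Task T7 (18 min), Tanaka→Task T2 (33 min), Okafor→Task T1 (15 min), Costa→Task T4 (41 min), Farahani→Task T5 (54 min) — total 18+18+33+15+41+54 = 179 min.
Column-greedy (each task in turn goes to its cheapest remaining worker) gives 221 min, worse by 42.
Next-best assignment: Santos→Task T4, Petrov→Task T7, Tanaka→Task T2, Okafor→Task T1, Costa→Task T3, Farahani→Task T5 = 184 min.
Every other assignment is strictly worse.

Min total: 179 min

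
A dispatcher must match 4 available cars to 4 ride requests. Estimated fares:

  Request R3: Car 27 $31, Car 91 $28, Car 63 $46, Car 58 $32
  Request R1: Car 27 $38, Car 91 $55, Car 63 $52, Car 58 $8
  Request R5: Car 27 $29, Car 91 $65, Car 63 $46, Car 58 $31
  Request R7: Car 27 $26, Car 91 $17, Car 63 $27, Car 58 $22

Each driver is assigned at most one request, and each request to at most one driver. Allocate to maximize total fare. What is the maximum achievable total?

Optimal: Car 27→Request R7 ($26), Car 91→Request R5 ($65), Car 63→Request R1 ($52), Car 58→Request R3 ($32) — total 26+65+52+32 = $175.
Column-greedy (each request in turn goes to its best remaining driver) gives $158, worse by 17.
Next-best assignment: Car 27→Request R1, Car 91→Request R5, Car 63→Request R3, Car 58→Request R7 = $171.
Every other assignment is strictly worse.

Maximum total: $175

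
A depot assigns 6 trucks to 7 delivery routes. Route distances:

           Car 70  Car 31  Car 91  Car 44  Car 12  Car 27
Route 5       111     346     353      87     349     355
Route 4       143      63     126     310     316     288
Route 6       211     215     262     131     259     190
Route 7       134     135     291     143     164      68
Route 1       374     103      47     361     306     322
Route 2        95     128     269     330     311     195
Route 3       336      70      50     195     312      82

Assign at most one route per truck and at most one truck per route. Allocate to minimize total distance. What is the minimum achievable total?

Min total: 538 km

Optimal: Car 70→Route 2 (95 km), Car 31→Route 4 (63 km), Car 91→Route 1 (47 km), Car 44→Route 5 (87 km), Car 12→Route 7 (164 km), Car 27→Route 3 (82 km) — total 95+63+47+87+164+82 = 538 km.
Min-entry greedy (repeatedly take the single cheapest remaining cell) gives 619 km, worse by 81.
Next-best assignment: Car 70→Route 2, Car 31→Route 4, Car 91→Route 1, Car 44→Route 6, Car 12→Route 7, Car 27→Route 3 = 582 km.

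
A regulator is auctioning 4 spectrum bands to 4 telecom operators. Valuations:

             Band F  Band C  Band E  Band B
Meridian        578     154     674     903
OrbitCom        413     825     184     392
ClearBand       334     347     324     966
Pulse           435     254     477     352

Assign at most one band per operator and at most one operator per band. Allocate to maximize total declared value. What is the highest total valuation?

This is a one-to-one assignment (maximum-weight bipartite matching).
Optimal: Meridian→Band E ($674M), OrbitCom→Band C ($825M), ClearBand→Band B ($966M), Pulse→Band F ($435M) — total 674+825+966+435 = $2900M.
Row-greedy (each operator in turn takes its best remaining band) gives $2539M, worse by 361.

Max total: $2900M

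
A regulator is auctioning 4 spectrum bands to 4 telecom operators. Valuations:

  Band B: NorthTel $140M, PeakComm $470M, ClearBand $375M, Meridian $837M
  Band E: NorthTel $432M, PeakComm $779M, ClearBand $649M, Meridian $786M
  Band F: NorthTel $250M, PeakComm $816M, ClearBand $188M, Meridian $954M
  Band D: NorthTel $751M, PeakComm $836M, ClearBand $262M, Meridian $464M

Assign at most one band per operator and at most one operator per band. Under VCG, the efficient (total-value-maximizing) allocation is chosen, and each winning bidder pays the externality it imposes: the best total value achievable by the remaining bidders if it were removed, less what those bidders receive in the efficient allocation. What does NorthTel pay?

NorthTel pays $137M.

Efficient allocation: NorthTel→Band D ($751M), PeakComm→Band F ($816M), ClearBand→Band E ($649M), Meridian→Band B ($837M); total welfare W = $3053M.
NorthTel receives Band D at value $751M, so the others get W − 751 = $2302M.
Without NorthTel: best allocation of the remaining 3 bidders over all 4 bands is PeakComm→Band D ($836M), ClearBand→Band E ($649M), Meridian→Band F ($954M), total $2439M.
VCG payment = (others' best without NorthTel) − (others' welfare with NorthTel) = 2439 − 2302 = $137M.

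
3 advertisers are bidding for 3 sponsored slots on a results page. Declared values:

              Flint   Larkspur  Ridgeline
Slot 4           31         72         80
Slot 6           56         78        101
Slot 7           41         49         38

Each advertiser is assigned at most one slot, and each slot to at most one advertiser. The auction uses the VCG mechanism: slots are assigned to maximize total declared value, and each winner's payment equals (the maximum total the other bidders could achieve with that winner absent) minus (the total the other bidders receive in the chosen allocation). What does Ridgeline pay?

Efficient allocation: Flint→Slot 7 ($41), Larkspur→Slot 4 ($72), Ridgeline→Slot 6 ($101); total welfare W = $214.
Ridgeline receives Slot 6 at value $101, so the others get W − 101 = $113.
Without Ridgeline: best allocation of the remaining 2 bidders over all 3 slots is Flint→Slot 6 ($56), Larkspur→Slot 4 ($72), total $128.
VCG payment = (others' best without Ridgeline) − (others' welfare with Ridgeline) = 128 − 113 = $15.

Ridgeline pays $15.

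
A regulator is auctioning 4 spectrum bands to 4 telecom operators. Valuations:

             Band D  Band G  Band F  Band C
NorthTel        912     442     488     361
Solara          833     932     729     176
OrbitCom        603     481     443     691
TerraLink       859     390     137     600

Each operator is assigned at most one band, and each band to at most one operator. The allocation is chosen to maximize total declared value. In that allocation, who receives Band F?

Optimal: NorthTel→Band F ($488M), Solara→Band G ($932M), OrbitCom→Band C ($691M), TerraLink→Band D ($859M) — total 488+932+691+859 = $2970M.
Column-greedy (each band in turn goes to its best remaining operator) gives $2887M, worse by 83.
Swapping Solara↔NorthTel (Solara→Band F $729M, NorthTel→Band G $442M) loses 249.
NorthTel's own top band is Band D ($912M), but forcing NorthTel→Band D and reassigning the rest optimally gives only $2887M — worse by 83.

NorthTel receives Band F.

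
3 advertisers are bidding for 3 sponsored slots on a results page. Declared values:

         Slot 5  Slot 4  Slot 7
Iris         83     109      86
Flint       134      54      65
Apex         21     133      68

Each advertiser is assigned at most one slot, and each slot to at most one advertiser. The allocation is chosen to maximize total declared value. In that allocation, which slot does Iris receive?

Iris receives Slot 7.

This is the linear assignment problem.
Optimal: Iris→Slot 7 ($86), Flint→Slot 5 ($134), Apex→Slot 4 ($133) — total 86+134+133 = $353.
Row-greedy (each advertiser in turn takes its best remaining slot) gives $311, worse by 42.
Next-best assignment: Iris→Slot 4, Flint→Slot 5, Apex→Slot 7 = $311.
Swapping Iris↔Flint (Iris→Slot 5 $83, Flint→Slot 7 $65) loses 72.
Iris's own top slot is Slot 4 ($109), but forcing Iris→Slot 4 and reassigning the rest optimally gives only $311 — worse by 42.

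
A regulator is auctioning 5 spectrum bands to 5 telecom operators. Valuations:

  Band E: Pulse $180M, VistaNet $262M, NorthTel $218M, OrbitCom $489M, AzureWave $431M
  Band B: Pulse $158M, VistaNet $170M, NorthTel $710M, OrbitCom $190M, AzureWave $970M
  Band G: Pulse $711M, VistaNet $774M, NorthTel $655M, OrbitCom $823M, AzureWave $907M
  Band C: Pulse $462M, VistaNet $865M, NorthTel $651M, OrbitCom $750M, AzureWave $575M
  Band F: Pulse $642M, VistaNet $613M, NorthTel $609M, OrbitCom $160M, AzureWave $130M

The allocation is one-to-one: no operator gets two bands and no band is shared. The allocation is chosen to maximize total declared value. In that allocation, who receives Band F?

NorthTel receives Band F.

This is a one-to-one assignment (maximum-weight bipartite matching).
Optimal: Pulse→Band G ($711M), VistaNet→Band C ($865M), NorthTel→Band F ($609M), OrbitCom→Band E ($489M), AzureWave→Band B ($970M) — total 711+865+609+489+970 = $3644M.
Row-greedy (each operator in turn takes its best remaining band) gives $2905M, worse by 739.
Next-best assignment: Pulse→Band F, VistaNet→Band C, NorthTel→Band G, OrbitCom→Band E, AzureWave→Band B = $3621M.
Swapping VistaNet↔Pulse (VistaNet→Band G $774M, Pulse→Band C $462M) loses 340.
NorthTel's own top band is Band B ($710M), but forcing NorthTel→Band B and reassigning the rest optimally gives only $3613M — worse by 31.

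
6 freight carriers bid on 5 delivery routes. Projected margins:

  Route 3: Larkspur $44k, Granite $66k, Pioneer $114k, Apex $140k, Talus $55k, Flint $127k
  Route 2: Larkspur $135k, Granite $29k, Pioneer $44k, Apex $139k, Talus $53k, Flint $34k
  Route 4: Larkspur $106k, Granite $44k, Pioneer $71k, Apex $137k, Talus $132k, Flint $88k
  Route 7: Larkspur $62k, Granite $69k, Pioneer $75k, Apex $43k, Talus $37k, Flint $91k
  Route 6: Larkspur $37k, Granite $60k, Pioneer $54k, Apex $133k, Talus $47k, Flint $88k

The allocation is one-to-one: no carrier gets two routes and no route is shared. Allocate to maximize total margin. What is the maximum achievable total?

This is a one-to-one assignment (maximum-weight bipartite matching).
Optimal: Pioneer→Route 3 ($114k), Larkspur→Route 2 ($135k), Talus→Route 4 ($132k), Flint→Route 7 ($91k), Apex→Route 6 ($133k) — total 114+135+132+91+133 = $605k.
Column-greedy (each route in turn goes to its best remaining carrier) gives $558k, worse by 47.

Max total: $605k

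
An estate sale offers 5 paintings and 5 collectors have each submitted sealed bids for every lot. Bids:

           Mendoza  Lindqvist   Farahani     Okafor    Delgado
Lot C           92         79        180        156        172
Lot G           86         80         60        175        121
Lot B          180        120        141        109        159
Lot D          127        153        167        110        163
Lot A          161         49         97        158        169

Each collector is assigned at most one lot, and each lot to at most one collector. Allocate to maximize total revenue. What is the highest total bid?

This is the linear assignment problem.
Optimal: Mendoza→Lot B ($180), Lindqvist→Lot D ($153), Farahani→Lot C ($180), Okafor→Lot G ($175), Delgado→Lot A ($169) — total 180+153+180+175+169 = $857.
Next-best assignment: Mendoza→Lot A, Lindqvist→Lot D, Farahani→Lot C, Okafor→Lot G, Delgado→Lot B = $828.
Every other assignment is strictly worse.

Maximum total: $857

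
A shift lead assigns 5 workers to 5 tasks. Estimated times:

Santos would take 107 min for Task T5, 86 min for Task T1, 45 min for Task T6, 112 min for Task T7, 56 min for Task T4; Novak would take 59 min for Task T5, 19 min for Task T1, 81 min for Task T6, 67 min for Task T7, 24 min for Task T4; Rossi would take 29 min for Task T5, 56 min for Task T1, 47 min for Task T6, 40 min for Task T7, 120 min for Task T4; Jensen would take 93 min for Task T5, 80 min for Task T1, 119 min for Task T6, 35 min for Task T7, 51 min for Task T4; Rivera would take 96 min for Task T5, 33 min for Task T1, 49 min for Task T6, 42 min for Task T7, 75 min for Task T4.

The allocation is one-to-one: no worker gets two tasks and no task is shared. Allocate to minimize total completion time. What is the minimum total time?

Min total: 166 min

Optimal: Santos→Task T6 (45 min), Novak→Task T4 (24 min), Rossi→Task T5 (29 min), Jensen→Task T7 (35 min), Rivera→Task T1 (33 min) — total 45+24+29+35+33 = 166 min.
Next-best assignment: Santos→Task T6, Novak→Task T1, Rossi→Task T5, Jensen→Task T4, Rivera→Task T7 = 186 min.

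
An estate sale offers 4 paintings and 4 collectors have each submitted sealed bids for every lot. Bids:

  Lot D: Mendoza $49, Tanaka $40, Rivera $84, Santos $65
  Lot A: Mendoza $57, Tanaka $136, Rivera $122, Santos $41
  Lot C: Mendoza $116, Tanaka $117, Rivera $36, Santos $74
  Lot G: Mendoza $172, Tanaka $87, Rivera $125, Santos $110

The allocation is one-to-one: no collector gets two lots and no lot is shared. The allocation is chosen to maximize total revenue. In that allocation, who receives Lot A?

Rivera receives Lot A.

Treat this as an assignment problem: match each collector to one lot.
Optimal: Mendoza→Lot G ($172), Tanaka→Lot C ($117), Rivera→Lot A ($122), Santos→Lot D ($65) — total 172+117+122+65 = $476.
Max-entry greedy (repeatedly take the single best remaining cell) gives $466, worse by 10.
Rivera's own top lot is Lot G ($125), but forcing Rivera→Lot G and reassigning the rest optimally gives only $442 — worse by 34.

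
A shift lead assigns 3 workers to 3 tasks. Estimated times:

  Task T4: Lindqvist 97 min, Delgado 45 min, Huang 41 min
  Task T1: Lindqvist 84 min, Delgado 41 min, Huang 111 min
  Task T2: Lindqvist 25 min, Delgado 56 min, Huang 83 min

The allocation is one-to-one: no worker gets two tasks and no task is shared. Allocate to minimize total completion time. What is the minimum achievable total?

Minimum total: 107 min

Optimal: Lindqvist→Task T2 (25 min), Delgado→Task T1 (41 min), Huang→Task T4 (41 min) — total 25+41+41 = 107 min.
Every other assignment is strictly worse.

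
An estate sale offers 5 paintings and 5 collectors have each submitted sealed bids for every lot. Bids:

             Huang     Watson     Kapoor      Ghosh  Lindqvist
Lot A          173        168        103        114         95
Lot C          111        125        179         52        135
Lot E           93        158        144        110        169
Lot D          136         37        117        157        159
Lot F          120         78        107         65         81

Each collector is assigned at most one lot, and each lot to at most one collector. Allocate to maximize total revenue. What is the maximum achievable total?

Max total: $793

Optimal: Huang→Lot F ($120), Watson→Lot A ($168), Kapoor→Lot C ($179), Ghosh→Lot D ($157), Lindqvist→Lot E ($169) — total 120+168+179+157+169 = $793.
Column-greedy (each lot in turn goes to its best remaining collector) gives $756, worse by 37.
Swapping Kapoor↔Lindqvist (Kapoor→Lot E $144, Lindqvist→Lot C $135) loses 69.
Every other assignment is strictly worse.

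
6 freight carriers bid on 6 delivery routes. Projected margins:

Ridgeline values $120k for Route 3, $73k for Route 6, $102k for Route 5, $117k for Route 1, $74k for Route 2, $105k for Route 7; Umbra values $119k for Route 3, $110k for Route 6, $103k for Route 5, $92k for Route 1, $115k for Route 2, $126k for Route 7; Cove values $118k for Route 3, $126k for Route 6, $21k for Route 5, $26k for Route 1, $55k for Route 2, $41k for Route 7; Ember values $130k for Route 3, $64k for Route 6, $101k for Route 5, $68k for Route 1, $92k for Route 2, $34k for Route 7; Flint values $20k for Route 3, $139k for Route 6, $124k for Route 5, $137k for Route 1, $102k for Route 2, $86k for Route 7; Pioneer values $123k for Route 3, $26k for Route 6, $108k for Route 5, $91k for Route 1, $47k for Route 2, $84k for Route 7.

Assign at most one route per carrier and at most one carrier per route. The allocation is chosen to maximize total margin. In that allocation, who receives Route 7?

Ridgeline receives Route 7.

Optimal: Ridgeline→Route 7 ($105k), Umbra→Route 2 ($115k), Cove→Route 6 ($126k), Ember→Route 3 ($130k), Flint→Route 1 ($137k), Pioneer→Route 5 ($108k) — total 105+115+126+130+137+108 = $721k.
Ridgeline's own top route is Route 3 ($120k), but forcing Ridgeline→Route 3 and reassigning the rest optimally gives only $709k — worse by 12.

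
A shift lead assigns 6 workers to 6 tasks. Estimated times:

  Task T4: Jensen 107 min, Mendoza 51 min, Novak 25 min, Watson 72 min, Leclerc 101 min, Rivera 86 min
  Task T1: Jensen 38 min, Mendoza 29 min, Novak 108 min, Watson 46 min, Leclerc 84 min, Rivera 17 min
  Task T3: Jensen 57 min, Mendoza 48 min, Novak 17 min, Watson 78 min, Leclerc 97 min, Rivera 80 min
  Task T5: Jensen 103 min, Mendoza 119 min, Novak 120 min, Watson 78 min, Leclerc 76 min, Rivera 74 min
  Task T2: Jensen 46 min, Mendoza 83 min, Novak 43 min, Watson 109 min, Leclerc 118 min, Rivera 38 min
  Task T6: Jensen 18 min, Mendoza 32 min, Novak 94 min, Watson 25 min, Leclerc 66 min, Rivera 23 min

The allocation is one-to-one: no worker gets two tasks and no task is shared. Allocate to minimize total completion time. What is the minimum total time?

Optimal: Jensen→Task T2 (46 min), Mendoza→Task T4 (51 min), Novak→Task T3 (17 min), Watson→Task T6 (25 min), Leclerc→Task T5 (76 min), Rivera→Task T1 (17 min) — total 46+51+17+25+76+17 = 232 min.
Column-greedy (each task in turn goes to its cheapest remaining worker) gives 237 min, worse by 5.
Next-best assignment: Jensen→Task T2, Mendoza→Task T3, Novak→Task T4, Watson→Task T6, Leclerc→Task T5, Rivera→Task T1 = 237 min.

Min total: 232 min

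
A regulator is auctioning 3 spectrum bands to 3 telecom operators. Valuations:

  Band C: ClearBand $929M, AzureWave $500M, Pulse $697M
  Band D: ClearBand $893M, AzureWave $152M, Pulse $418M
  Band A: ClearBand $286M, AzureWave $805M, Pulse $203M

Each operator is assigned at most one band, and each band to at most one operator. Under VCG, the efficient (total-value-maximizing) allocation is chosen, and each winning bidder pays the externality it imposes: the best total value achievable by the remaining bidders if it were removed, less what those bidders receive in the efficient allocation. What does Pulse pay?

Pulse pays $36M.

Efficient allocation: ClearBand→Band D ($893M), AzureWave→Band A ($805M), Pulse→Band C ($697M); total welfare W = $2395M.
Pulse receives Band C at value $697M, so the others get W − 697 = $1698M.
Without Pulse: best allocation of the remaining 2 bidders over all 3 bands is ClearBand→Band C ($929M), AzureWave→Band A ($805M), total $1734M.
VCG payment = (others' best without Pulse) − (others' welfare with Pulse) = 1734 − 1698 = $36M.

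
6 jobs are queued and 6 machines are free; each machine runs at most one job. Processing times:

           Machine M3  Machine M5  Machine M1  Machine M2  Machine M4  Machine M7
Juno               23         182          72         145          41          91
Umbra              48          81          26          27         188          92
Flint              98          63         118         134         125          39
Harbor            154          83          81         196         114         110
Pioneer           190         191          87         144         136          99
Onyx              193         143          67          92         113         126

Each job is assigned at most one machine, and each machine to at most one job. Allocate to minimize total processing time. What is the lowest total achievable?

This is a one-to-one assignment (minimum-cost bipartite matching).
Optimal: Juno→Machine M3 (23 min), Umbra→Machine M2 (27 min), Flint→Machine M7 (39 min), Harbor→Machine M5 (83 min), Pioneer→Machine M1 (87 min), Onyx→Machine M4 (113 min) — total 23+27+39+83+87+113 = 372 min.
Row-greedy (each job in turn takes its cheapest remaining machine) gives 399 min, worse by 27.
No other one-to-one assignment undercuts 372 min.

Minimum total: 372 min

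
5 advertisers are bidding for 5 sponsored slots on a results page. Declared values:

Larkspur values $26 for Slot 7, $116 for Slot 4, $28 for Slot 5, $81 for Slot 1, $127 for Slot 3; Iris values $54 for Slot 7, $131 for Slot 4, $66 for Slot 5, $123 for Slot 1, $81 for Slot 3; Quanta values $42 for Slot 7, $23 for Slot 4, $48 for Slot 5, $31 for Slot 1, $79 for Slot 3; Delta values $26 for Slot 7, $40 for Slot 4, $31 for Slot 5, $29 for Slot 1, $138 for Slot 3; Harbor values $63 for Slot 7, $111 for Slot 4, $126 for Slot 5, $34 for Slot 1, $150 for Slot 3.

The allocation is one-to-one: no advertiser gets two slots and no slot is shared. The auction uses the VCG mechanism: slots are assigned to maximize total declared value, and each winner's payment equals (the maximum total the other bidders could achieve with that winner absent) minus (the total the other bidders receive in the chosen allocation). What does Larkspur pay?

Larkspur pays $8.

Efficient allocation: Larkspur→Slot 4 ($116), Iris→Slot 1 ($123), Quanta→Slot 7 ($42), Delta→Slot 3 ($138), Harbor→Slot 5 ($126); total welfare W = $545.
Larkspur receives Slot 4 at value $116, so the others get W − 116 = $429.
Without Larkspur: best allocation of the remaining 4 bidders over all 5 slots is Iris→Slot 4 ($131), Quanta→Slot 7 ($42), Delta→Slot 3 ($138), Harbor→Slot 5 ($126), total $437.
VCG payment = (others' best without Larkspur) − (others' welfare with Larkspur) = 437 − 429 = $8.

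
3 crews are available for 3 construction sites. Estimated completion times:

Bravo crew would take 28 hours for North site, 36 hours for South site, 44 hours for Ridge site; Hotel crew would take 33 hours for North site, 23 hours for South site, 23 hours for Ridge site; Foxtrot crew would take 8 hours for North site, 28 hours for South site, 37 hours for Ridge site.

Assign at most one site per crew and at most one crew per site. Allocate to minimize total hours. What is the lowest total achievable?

Optimal: Bravo crew→South site (36 hours), Hotel crew→Ridge site (23 hours), Foxtrot crew→North site (8 hours) — total 36+23+8 = 67 hours.
Column-greedy (each site in turn goes to its cheapest remaining crew) gives 75 hours, worse by 8.
Checked against all permutations: 67 hours is optimal.

Min total: 67 hours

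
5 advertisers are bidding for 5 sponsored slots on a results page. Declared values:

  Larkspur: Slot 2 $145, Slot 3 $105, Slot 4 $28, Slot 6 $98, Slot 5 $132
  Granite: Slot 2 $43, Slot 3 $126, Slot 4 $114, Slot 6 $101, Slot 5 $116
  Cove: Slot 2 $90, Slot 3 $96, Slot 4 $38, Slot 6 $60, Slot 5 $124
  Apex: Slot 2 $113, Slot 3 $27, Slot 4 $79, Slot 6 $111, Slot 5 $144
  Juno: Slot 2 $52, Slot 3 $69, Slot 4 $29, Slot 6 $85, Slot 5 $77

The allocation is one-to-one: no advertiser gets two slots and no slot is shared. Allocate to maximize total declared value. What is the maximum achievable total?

Optimal: Larkspur→Slot 2 ($145), Granite→Slot 4 ($114), Cove→Slot 3 ($96), Apex→Slot 5 ($144), Juno→Slot 6 ($85) — total 145+114+96+144+85 = $584.
Max-entry greedy (repeatedly take the single best remaining cell) gives $538, worse by 46.
Next-best assignment: Larkspur→Slot 2, Granite→Slot 4, Cove→Slot 5, Apex→Slot 6, Juno→Slot 3 = $563.
Checked against all permutations: $584 is optimal.

Max total: $584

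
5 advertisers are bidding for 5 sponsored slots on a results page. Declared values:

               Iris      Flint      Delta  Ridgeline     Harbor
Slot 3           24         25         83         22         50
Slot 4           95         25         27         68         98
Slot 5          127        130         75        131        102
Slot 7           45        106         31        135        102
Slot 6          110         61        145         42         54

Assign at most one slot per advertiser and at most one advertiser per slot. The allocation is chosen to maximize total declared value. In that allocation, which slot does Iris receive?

Iris receives Slot 6.

This is a one-to-one assignment (maximum-weight bipartite matching).
Optimal: Iris→Slot 6 ($110), Flint→Slot 5 ($130), Delta→Slot 3 ($83), Ridgeline→Slot 7 ($135), Harbor→Slot 4 ($98) — total 110+130+83+135+98 = $556.
Column-greedy (each slot in turn goes to its best remaining advertiser) gives $528, worse by 28.
Swapping Harbor↔Delta (Harbor→Slot 3 $50, Delta→Slot 4 $27) loses 104.
Every other assignment is strictly worse.
Iris's own top slot is Slot 5 ($127), but forcing Iris→Slot 5 and reassigning the rest optimally gives only $530 — worse by 26.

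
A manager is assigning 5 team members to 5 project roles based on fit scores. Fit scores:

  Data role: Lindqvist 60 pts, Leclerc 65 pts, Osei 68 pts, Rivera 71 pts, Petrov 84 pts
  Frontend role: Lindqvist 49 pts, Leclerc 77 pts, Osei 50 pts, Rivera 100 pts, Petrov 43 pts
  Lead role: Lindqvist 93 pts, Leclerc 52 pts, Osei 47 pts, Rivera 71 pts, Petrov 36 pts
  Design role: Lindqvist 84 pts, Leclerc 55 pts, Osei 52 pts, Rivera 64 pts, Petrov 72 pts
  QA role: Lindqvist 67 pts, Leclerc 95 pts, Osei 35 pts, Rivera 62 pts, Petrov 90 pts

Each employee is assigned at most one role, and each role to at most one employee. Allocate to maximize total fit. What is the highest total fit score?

Max total: 428 pts

Optimal: Lindqvist→Lead role (93 pts), Leclerc→QA role (95 pts), Osei→Data role (68 pts), Rivera→Frontend role (100 pts), Petrov→Design role (72 pts) — total 93+95+68+100+72 = 428 pts.
Column-greedy (each role in turn goes to its best remaining employee) gives 367 pts, worse by 61.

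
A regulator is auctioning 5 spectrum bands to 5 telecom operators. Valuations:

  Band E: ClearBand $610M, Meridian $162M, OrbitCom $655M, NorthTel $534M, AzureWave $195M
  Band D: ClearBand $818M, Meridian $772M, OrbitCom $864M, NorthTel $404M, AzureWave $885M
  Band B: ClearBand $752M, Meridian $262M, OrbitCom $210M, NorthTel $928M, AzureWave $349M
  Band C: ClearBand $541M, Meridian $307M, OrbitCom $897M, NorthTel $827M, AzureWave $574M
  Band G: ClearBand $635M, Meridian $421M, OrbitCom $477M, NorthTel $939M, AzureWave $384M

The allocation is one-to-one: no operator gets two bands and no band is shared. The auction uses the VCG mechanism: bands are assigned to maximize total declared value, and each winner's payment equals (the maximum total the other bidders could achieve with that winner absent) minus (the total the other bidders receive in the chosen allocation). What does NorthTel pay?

Efficient allocation: ClearBand→Band E ($610M), Meridian→Band G ($421M), OrbitCom→Band C ($897M), NorthTel→Band B ($928M), AzureWave→Band D ($885M); total welfare W = $3741M.
NorthTel receives Band B at value $928M, so the others get W − 928 = $2813M.
Without NorthTel: best allocation of the remaining 4 bidders over all 5 bands is ClearBand→Band B ($752M), Meridian→Band G ($421M), OrbitCom→Band C ($897M), AzureWave→Band D ($885M), total $2955M.
VCG payment = (others' best without NorthTel) − (others' welfare with NorthTel) = 2955 − 2813 = $142M.

NorthTel pays $142M.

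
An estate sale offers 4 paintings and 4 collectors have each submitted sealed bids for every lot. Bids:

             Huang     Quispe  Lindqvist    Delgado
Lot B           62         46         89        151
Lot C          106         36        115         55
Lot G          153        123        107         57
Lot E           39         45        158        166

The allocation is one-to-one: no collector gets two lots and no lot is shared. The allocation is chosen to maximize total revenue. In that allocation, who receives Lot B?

Delgado receives Lot B.

Optimal: Huang→Lot C ($106), Quispe→Lot G ($123), Lindqvist→Lot E ($158), Delgado→Lot B ($151) — total 106+123+158+151 = $538.
Row-greedy (each collector in turn takes its best remaining lot) gives $412, worse by 126.
Every other assignment is strictly worse.
Delgado's own top lot is Lot E ($166), but forcing Delgado→Lot E and reassigning the rest optimally gives only $484 — worse by 54.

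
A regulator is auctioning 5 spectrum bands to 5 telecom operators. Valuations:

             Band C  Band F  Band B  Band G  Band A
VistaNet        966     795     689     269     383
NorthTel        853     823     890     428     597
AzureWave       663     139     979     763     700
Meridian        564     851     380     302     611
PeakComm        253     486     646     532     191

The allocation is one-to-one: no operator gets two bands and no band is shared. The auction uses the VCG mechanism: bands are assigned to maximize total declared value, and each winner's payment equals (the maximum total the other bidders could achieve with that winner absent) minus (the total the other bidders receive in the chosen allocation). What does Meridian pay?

Efficient allocation: VistaNet→Band C ($966M), NorthTel→Band B ($890M), AzureWave→Band A ($700M), Meridian→Band F ($851M), PeakComm→Band G ($532M); total welfare W = $3939M.
Meridian receives Band F at value $851M, so the others get W − 851 = $3088M.
Without Meridian: best allocation of the remaining 4 bidders over all 5 bands is VistaNet→Band C ($966M), NorthTel→Band F ($823M), AzureWave→Band B ($979M), PeakComm→Band G ($532M), total $3300M.
VCG payment = (others' best without Meridian) − (others' welfare with Meridian) = 3300 − 3088 = $212M.

Meridian pays $212M.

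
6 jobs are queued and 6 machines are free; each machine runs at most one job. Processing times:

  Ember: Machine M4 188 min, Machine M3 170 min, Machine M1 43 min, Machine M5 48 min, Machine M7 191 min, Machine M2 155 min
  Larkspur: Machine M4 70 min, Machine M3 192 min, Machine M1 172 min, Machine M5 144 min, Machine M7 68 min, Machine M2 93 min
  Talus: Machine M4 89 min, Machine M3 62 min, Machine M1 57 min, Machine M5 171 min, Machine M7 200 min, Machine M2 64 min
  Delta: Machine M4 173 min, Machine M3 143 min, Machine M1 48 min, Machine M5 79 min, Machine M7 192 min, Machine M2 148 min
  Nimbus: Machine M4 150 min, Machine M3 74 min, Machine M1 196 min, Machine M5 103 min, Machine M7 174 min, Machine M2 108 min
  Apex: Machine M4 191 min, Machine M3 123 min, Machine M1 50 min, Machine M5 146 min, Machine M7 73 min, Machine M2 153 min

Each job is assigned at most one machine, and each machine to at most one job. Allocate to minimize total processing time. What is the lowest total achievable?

Optimal: Ember→Machine M5 (48 min), Larkspur→Machine M4 (70 min), Talus→Machine M2 (64 min), Delta→Machine M1 (48 min), Nimbus→Machine M3 (74 min), Apex→Machine M7 (73 min) — total 48+70+64+48+74+73 = 377 min.
Min-entry greedy (repeatedly take the single cheapest remaining cell) gives 551 min, worse by 174.
Swapping Ember↔Nimbus (Ember→Machine M3 170 min, Nimbus→Machine M5 103 min) adds 151.
No other one-to-one assignment undercuts 377 min.

Min total: 377 min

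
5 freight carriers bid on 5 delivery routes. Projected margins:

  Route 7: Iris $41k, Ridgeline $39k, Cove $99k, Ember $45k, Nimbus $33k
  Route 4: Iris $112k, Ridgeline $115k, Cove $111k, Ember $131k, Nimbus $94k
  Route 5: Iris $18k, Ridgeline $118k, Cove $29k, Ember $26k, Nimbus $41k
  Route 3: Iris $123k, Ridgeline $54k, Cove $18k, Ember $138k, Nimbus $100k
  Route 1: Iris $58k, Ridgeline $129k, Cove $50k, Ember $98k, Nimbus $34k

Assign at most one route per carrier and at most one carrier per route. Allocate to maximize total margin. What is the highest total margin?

Optimal: Iris→Route 3 ($123k), Ridgeline→Route 5 ($118k), Cove→Route 7 ($99k), Ember→Route 1 ($98k), Nimbus→Route 4 ($94k) — total 123+118+99+98+94 = $532k.
Checked against all permutations: $532k is optimal.

Max total: $532k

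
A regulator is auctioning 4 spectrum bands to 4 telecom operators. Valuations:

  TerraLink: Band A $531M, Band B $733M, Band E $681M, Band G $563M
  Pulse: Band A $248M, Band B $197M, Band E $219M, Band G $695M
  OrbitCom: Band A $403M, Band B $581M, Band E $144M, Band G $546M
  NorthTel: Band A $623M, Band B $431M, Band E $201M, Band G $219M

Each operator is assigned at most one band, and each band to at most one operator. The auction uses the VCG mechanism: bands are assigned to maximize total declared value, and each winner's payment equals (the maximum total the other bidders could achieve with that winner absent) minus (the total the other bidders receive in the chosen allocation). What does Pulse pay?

Pulse pays $17M.

Efficient allocation: TerraLink→Band E ($681M), Pulse→Band G ($695M), OrbitCom→Band B ($581M), NorthTel→Band A ($623M); total welfare W = $2580M.
Pulse receives Band G at value $695M, so the others get W − 695 = $1885M.
Without Pulse: best allocation of the remaining 3 bidders over all 4 bands is TerraLink→Band B ($733M), OrbitCom→Band G ($546M), NorthTel→Band A ($623M), total $1902M.
VCG payment = (others' best without Pulse) − (others' welfare with Pulse) = 1902 − 1885 = $17M.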